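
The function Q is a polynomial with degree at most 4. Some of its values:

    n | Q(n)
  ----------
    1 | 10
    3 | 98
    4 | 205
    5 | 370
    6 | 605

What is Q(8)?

Write Q(n) = an^4 + bn³ + cn² + dn + e; the 5 given values yield a linear system in the 5 coefficients.
Solving, the leading coefficient vanishes, and Q(n) = 2n³ + 5n² - 2n + 5.
Then Q(8) = 1333.

1333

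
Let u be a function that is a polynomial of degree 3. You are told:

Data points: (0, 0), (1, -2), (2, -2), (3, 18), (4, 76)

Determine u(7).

658

Write u(n) = an³ + bn² + cn + d; the 5 given values yield a linear system in the 4 coefficients.
Solving, u(n) = 3n³ - 8n² + 3n.
Then u(7) = 658.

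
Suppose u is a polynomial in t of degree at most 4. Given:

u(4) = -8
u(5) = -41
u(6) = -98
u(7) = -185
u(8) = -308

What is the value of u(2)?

10

Write u(t) = at^4 + bt³ + ct² + dt + e; the 5 given values yield a linear system in the 5 coefficients.
Solving, the leading coefficient vanishes, and u(t) = -t³ + 3t² + t + 4.
Then u(2) = 10.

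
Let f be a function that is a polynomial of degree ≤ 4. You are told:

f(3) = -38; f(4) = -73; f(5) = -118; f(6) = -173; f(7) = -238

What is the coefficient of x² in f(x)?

First differences: -35, -45, -55, -65. Second differences: -10, -10, -10.
Level-2 differences are constant, so f has degree 2.
Fitting a degree-2 polynomial gives f(x) = -5x² + 7.
The coefficient of x² is -5.

-5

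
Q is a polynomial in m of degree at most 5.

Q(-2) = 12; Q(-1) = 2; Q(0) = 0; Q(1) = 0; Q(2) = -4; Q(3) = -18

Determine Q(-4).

First differences: -10, -2, 0, -4, -14. Second differences: 8, 2, -4, -10. Third differences: -6, -6, -6.
Level-3 differences are constant, so Q has degree 3.
Fitting a degree-3 polynomial gives Q(m) = -m³ + m².
Then Q(-4) = 80.

80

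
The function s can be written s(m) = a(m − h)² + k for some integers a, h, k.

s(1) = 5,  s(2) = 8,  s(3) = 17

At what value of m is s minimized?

First differences 3, 9; second difference 6 = 2a, so a = 3.
Expanding, the m-coefficient is −2ah = -6h; matching it to the data gives h = 1, and then k = 5.
So s(m) = 3(m − 1)² + 5.
Hence h = 1.

1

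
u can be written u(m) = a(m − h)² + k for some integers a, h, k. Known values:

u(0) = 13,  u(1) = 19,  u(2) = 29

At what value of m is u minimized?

-1

First differences 6, 10; second difference 4 = 2a, so a = 2.
Expanding, the m-coefficient is −2ah = -4h; matching it to the data gives h = -1, and then k = 11.
So u(m) = 2(m + 1)² + 11.
Hence h = -1.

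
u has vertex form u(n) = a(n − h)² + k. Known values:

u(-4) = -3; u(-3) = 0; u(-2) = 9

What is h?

First differences 3, 9; second difference 6 = 2a, so a = 3.
Expanding, the n-coefficient is −2ah = -6h; matching it to the data gives h = -4, and then k = -3.
So u(n) = 3(n + 4)² − 3.
Hence h = -4.

-4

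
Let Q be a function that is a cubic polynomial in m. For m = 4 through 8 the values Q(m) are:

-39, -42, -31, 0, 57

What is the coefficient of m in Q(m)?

First differences: -3, 11, 31, 57. Second differences: 14, 20, 26. Third differences: 6, 6.
Level-3 differences are constant, so Q has degree 3.
Fitting a degree-3 polynomial gives Q(m) = m³ - 8m² + 8m - 7.
The coefficient of m is 8.

8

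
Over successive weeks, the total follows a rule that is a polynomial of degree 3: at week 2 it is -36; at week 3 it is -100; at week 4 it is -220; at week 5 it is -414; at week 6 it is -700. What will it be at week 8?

-1620

Write the value at m as Q(m).
First differences: -64, -120, -194, -286. Second differences: -56, -74, -92. Third differences: -18, -18.
Level-3 differences are constant, so Q has degree 3.
Fitting a degree-3 polynomial gives Q(m) = -3m³ - m² - 2m - 4.
Then Q(8) = -1620.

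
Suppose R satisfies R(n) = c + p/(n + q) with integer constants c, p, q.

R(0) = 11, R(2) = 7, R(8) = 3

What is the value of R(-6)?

-25

(R(n) − c)(n + q) = p for each data point; the three points give a linear system in c and q, then p follows.
Solving: c = -1, q = 4, p = 48, so R(n) = -1 + 48/(n + 4).
Then R(-6) = -1 + 48/(-2) = -25.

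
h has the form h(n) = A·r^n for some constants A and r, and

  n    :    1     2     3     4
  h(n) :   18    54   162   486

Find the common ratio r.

Consecutive ratio: 54/18 = 3, and 162/54 = 3, so r = 3.
Then A·3^1 = 18 gives A = 6, and h(n) = 6·3^n.

3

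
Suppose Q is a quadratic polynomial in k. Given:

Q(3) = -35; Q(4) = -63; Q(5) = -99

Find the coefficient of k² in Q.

Write Q(k) = ak² + bk + c; the 3 given values yield a linear system in the 3 coefficients.
Solving, Q(k) = -4k² + 1.
The coefficient of k² is -4.

-4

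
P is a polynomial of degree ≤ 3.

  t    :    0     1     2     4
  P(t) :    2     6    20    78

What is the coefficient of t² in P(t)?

Write P(t) = at³ + bt² + ct + d; the 4 given values yield a linear system in the 4 coefficients.
Solving, the leading coefficient vanishes, and P(t) = 5t² - t + 2.
The coefficient of t² is 5.

5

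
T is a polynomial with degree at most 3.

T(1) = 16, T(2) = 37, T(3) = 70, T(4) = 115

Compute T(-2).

25

Write T(k) = ak³ + bk² + ck + d; the 4 given values yield a linear system in the 4 coefficients.
Solving, the leading coefficient vanishes, and T(k) = 6k² + 3k + 7.
Then T(-2) = 25.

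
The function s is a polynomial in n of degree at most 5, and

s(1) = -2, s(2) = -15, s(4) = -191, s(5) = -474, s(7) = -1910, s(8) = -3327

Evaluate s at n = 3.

-62

Write s(n) = an^5 + bn^4 + cn³ + dn² + en + p; the 6 given values yield a linear system in the 6 coefficients.
Solving, the leading coefficient vanishes, and s(n) = -n^4 + 2n³ - 4n² + 1.
Then s(3) = -62.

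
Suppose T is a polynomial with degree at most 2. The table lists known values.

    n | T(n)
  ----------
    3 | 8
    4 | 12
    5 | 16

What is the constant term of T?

-4

First differences: 4, 4.
Level-1 differences are constant, so T has degree 1.
Fitting a degree-1 polynomial gives T(n) = 4n - 4.
The constant term is T(0) = -4.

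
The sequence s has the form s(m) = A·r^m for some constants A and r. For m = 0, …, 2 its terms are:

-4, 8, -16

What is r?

Consecutive ratio: 8/(-4) = -2, and -16/8 = -2, so r = -2.
Then A·(-2)^0 = -4 gives A = -4, and s(m) = -4·(-2)^m.

-2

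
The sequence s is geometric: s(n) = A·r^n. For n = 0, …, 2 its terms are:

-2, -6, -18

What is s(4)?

Consecutive ratio: -6/(-2) = 3, and -18/(-6) = 3, so r = 3.
Then A·3^0 = -2 gives A = -2, and s(n) = -2·3^n.
s(4) = -2·3^4 = -162.

-162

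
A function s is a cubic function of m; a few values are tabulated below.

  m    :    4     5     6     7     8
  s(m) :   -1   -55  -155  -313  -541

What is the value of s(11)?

-1765

First differences: -54, -100, -158, -228. Second differences: -46, -58, -70. Third differences: -12, -12.
Level-3 differences are constant, so s has degree 3.
Fitting a degree-3 polynomial gives s(m) = -2m³ + 7m² + 5m - 5.
Then s(11) = -1765.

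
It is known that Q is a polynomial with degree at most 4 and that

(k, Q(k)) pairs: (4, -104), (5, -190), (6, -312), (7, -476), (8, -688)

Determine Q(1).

-2

First differences: -86, -122, -164, -212. Second differences: -36, -42, -48. Third differences: -6, -6.
Level-3 differences are constant, so Q has degree 3.
Fitting a degree-3 polynomial gives Q(k) = -k³ - 3k² + 2k.
Then Q(1) = -2.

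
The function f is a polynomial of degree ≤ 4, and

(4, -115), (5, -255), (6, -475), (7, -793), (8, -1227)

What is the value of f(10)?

First differences: -140, -220, -318, -434. Second differences: -80, -98, -116. Third differences: -18, -18.
Level-3 differences are constant, so f has degree 3.
Fitting a degree-3 polynomial gives f(n) = -3n³ + 5n² - 2n + 5.
Then f(10) = -2515.

-2515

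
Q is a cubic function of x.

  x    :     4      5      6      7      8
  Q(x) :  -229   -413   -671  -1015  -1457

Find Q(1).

Write Q(x) = ax³ + bx² + cx + d; the 5 given values yield a linear system in the 4 coefficients.
Solving, Q(x) = -2x³ - 7x² + x + 7.
Then Q(1) = -1.

-1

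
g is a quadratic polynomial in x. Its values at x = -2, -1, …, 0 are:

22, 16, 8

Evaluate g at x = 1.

-2

Write g(x) = ax² + bx + c; the 3 given values yield a linear system in the 3 coefficients.
Solving, g(x) = -x² - 9x + 8.
Then g(1) = -2.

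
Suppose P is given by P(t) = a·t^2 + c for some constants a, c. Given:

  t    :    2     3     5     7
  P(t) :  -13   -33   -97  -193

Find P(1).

-1

From P(2) = -13 and P(3) = -33: 4a + c = -13 and 9a + c = -33.
Subtracting: 5a = -20, so a = -4; then c = -13 − (-4)·4 = 3.
So P(t) = -4t² + 3, and P(1) = -1.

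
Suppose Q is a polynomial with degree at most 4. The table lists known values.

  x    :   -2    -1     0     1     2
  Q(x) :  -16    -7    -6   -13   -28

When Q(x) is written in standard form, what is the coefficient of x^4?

First differences: 9, 1, -7, -15. Second differences: -8, -8, -8.
Level-2 differences are constant, so Q has degree 2.
Fitting a degree-2 polynomial gives Q(x) = -4x² - 3x - 6.
The coefficient of x^4 is 0.

0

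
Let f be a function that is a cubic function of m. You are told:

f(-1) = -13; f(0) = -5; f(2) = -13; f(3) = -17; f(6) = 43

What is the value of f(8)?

203

Write f(m) = am³ + bm² + cm + d; the 5 given values yield a linear system in the 4 coefficients.
Solving, f(m) = m³ - 5m² + 2m - 5.
Then f(8) = 203.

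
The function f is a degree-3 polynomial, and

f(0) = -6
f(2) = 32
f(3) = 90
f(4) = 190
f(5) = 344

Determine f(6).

Write f(k) = ak³ + bk² + ck + d; the 5 given values yield a linear system in the 4 coefficients.
Solving, f(k) = 2k³ + 3k² + 5k - 6.
Then f(6) = 564.

564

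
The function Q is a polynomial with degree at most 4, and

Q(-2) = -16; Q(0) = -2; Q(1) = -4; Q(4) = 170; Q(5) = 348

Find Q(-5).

-352

Write Q(x) = ax^4 + bx³ + cx² + dx + e; the 5 given values yield a linear system in the 5 coefficients.
Solving, the leading coefficient vanishes, and Q(x) = 3x³ - 5x - 2.
Then Q(-5) = -352.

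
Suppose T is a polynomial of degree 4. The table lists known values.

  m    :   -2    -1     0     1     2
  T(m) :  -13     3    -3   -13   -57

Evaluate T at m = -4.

Write T(m) = am^4 + bm³ + cm² + dm + e; the 5 given values yield a linear system in the 5 coefficients.
Solving, T(m) = -2m^4 - m³ - 7m - 3.
Then T(-4) = -423.

-423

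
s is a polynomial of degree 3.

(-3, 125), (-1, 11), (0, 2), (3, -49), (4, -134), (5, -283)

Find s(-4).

Write s(m) = am³ + bm² + cm + d; the 6 given values yield a linear system in the 4 coefficients.
Solving, s(m) = -3m³ + 4m² - 2m + 2.
Then s(-4) = 266.

266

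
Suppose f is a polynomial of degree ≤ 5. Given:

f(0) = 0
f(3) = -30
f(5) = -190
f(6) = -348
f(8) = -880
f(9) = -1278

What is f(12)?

-3144

Write f(n) = an^5 + bn^4 + cn³ + dn² + en + p; the 6 given values yield a linear system in the 6 coefficients.
Solving, the top 2 coefficients vanish, and f(n) = -2n³ + 2n² + 2n.
Then f(12) = -3144.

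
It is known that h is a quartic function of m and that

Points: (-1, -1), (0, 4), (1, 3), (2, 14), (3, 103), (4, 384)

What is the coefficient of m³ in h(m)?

Write h(m) = am^4 + bm³ + cm² + dm + e; the 6 given values yield a linear system in the 5 coefficients.
Solving, h(m) = 2m^4 - m³ - 5m² + 3m + 4.
The coefficient of m³ is -1.

-1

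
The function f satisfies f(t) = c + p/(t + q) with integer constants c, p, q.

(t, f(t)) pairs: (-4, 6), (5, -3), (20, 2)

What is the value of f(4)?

(f(t) − c)(t + q) = p for each data point; the three points give a linear system in c and q, then p follows.
Solving: c = 3, q = -2, p = -18, so f(t) = 3 − 18/(t − 2).
Then f(4) = 3 − 18/2 = -6.

-6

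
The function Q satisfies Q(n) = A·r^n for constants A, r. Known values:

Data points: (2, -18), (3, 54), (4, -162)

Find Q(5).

Consecutive ratio: 54/(-18) = -3, and -162/54 = -3, so r = -3.
Then A·(-3)^2 = -18 gives A = -2, and Q(n) = -2·(-3)^n.
Q(5) = -2·(-3)^5 = 486.

486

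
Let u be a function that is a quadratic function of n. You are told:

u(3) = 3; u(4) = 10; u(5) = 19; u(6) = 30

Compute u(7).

Write u(n) = an² + bn + c; the 4 given values yield a linear system in the 3 coefficients.
Solving, u(n) = n² - 6.
Then u(7) = 43.

43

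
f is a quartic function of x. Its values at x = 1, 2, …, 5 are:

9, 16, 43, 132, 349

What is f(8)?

Write f(x) = ax^4 + bx³ + cx² + dx + e; the 5 given values yield a linear system in the 5 coefficients.
Solving, f(x) = x^4 - 3x³ + 3x² + 4x + 4.
Then f(8) = 2788.

2788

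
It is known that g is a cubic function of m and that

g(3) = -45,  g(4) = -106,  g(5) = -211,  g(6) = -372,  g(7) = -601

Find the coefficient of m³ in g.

-2

Write g(m) = am³ + bm² + cm + d; the 5 given values yield a linear system in the 4 coefficients.
Solving, g(m) = -2m³ + 2m² - m - 6.
The coefficient of m³ is -2.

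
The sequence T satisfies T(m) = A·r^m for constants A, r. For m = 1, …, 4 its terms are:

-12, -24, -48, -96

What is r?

Consecutive ratio: -24/(-12) = 2, and -48/(-24) = 2, so r = 2.
Then A·2^1 = -12 gives A = -6, and T(m) = -6·2^m.

2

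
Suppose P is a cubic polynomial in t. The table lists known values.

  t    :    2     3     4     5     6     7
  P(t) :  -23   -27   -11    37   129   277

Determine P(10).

First differences: -4, 16, 48, 92, 148. Second differences: 20, 32, 44, 56. Third differences: 12, 12, 12.
Level-3 differences are constant, so P has degree 3.
Fitting a degree-3 polynomial gives P(t) = 2t³ - 8t² - 2t - 3.
Then P(10) = 1177.

1177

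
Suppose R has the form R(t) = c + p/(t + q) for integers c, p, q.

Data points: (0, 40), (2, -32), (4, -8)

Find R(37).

(R(t) − c)(t + q) = p for each data point; the three points give a linear system in c and q, then p follows.
Solving: c = 4, q = -1, p = -36, so R(t) = 4 − 36/(t − 1).
Then R(37) = 4 − 36/36 = 3.

3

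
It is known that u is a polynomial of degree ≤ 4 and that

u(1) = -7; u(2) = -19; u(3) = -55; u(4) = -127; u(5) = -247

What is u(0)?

-7

First differences: -12, -36, -72, -120. Second differences: -24, -36, -48. Third differences: -12, -12.
Level-3 differences are constant, so u has degree 3.
Fitting a degree-3 polynomial gives u(k) = -2k³ + 2k - 7.
The constant term is u(0) = -7.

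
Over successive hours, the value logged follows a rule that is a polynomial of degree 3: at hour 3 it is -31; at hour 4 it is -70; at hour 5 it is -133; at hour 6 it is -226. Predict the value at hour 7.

-355

Write the value at t as s(t).
Write s(t) = at³ + bt² + ct + d; the 4 given values yield a linear system in the 4 coefficients.
Solving, s(t) = -t³ - 2t + 2.
Then s(7) = -355.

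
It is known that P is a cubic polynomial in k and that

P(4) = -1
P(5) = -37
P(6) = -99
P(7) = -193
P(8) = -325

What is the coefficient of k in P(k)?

7

First differences: -36, -62, -94, -132. Second differences: -26, -32, -38. Third differences: -6, -6.
Level-3 differences are constant, so P has degree 3.
Fitting a degree-3 polynomial gives P(k) = -k³ + 2k² + 7k + 3.
The coefficient of k is 7.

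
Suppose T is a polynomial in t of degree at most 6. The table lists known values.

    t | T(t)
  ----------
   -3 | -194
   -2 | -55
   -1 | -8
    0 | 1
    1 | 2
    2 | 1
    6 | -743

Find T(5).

Write T(t) = at^6 + bt^5 + ct^4 + dt³ + et² + pt + q; the 7 given values yield a linear system in the 7 coefficients.
Solving, the top 2 coefficients vanish, and T(t) = -t^4 + 3t³ - 3t² + 2t + 1.
Then T(5) = -314.

-314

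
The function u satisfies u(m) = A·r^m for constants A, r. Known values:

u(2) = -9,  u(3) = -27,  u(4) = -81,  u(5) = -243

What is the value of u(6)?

Consecutive ratio: -27/(-9) = 3, and -81/(-27) = 3, so r = 3.
Then A·3^2 = -9 gives A = -1, and u(m) = -1·3^m.
u(6) = -1·3^6 = -729.

-729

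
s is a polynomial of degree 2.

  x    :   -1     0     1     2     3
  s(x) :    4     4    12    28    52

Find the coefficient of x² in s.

4

First differences: 0, 8, 16, 24. Second differences: 8, 8, 8.
Level-2 differences are constant, so s has degree 2.
Fitting a degree-2 polynomial gives s(x) = 4x² + 4x + 4.
The coefficient of x² is 4.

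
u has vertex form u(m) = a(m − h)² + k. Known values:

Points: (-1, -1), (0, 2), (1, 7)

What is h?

First differences 3, 5; second difference 2 = 2a, so a = 1.
Expanding, the m-coefficient is −2ah = -2h; matching it to the data gives h = -2, and then k = -2.
So u(m) = 1(m + 2)² − 2.
Hence h = -2.

-2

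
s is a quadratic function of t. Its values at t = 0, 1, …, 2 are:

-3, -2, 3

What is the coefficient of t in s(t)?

-1

Write s(t) = at² + bt + c; the 3 given values yield a linear system in the 3 coefficients.
Solving, s(t) = 2t² - t - 3.
The coefficient of t is -1.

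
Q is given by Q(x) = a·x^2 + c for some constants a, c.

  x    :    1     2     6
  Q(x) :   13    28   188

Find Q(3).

53

From Q(1) = 13 and Q(2) = 28: 1a + c = 13 and 4a + c = 28.
Subtracting: 3a = 15, so a = 5; then c = 13 − 5·1 = 8.
So Q(x) = 5x² + 8, and Q(3) = 53.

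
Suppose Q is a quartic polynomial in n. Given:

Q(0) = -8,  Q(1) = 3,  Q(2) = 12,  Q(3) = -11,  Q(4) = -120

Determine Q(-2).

-36

Write Q(n) = an^4 + bn³ + cn² + dn + e; the 5 given values yield a linear system in the 5 coefficients.
Solving, Q(n) = -n^4 + n³ + 3n² + 8n - 8.
Then Q(-2) = -36.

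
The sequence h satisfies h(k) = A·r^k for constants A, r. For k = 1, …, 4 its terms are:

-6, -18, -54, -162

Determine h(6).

Consecutive ratio: -18/(-6) = 3, and -54/(-18) = 3, so r = 3.
Then A·3^1 = -6 gives A = -2, and h(k) = -2·3^k.
h(6) = -2·3^6 = -1458.

-1458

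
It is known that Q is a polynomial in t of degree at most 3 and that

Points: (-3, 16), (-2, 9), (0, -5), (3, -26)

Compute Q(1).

-12

Write Q(t) = at³ + bt² + ct + d; the 4 given values yield a linear system in the 4 coefficients.
Solving, the top 2 coefficients vanish, and Q(t) = -7t - 5.
Then Q(1) = -12.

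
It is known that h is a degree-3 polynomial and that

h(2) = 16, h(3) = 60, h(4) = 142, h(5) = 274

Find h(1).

-2

Write h(t) = at³ + bt² + ct + d; the 4 given values yield a linear system in the 4 coefficients.
Solving, h(t) = 2t³ + t² + t - 6.
Then h(1) = -2.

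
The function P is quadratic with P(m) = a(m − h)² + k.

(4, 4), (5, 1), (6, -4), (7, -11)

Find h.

3

First differences -3, -5, -7; second difference -2 = 2a, so a = -1.
Expanding, the m-coefficient is −2ah = 2h; matching it to the data gives h = 3, and then k = 5.
So P(m) = -1(m − 3)² + 5.
Hence h = 3.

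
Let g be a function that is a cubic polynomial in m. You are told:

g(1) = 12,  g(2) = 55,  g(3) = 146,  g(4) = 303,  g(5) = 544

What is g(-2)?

-9

First differences: 43, 91, 157, 241. Second differences: 48, 66, 84. Third differences: 18, 18.
Level-3 differences are constant, so g has degree 3.
Fitting a degree-3 polynomial gives g(m) = 3m³ + 6m² + 4m - 1.
Then g(-2) = -9.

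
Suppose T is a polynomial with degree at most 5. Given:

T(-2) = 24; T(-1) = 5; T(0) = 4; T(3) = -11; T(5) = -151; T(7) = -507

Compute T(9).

Write T(t) = at^5 + bt^4 + ct³ + dt² + et + p; the 6 given values yield a linear system in the 6 coefficients.
Solving, the top 2 coefficients vanish, and T(t) = -2t³ + 3t² + 4t + 4.
Then T(9) = -1175.

-1175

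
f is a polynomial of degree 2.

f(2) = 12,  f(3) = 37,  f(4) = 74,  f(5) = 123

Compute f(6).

Write f(n) = an² + bn + c; the 4 given values yield a linear system in the 3 coefficients.
Solving, f(n) = 6n² - 5n - 2.
Then f(6) = 184.

184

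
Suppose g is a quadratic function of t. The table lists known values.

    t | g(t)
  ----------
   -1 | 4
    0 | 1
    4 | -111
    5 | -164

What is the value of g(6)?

Write g(t) = at² + bt + c; the 4 given values yield a linear system in the 3 coefficients.
Solving, g(t) = -5t² - 8t + 1.
Then g(6) = -227.

-227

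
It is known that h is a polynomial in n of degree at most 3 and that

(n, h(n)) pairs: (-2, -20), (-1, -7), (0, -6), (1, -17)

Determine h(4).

Write h(n) = an³ + bn² + cn + d; the 4 given values yield a linear system in the 4 coefficients.
Solving, the leading coefficient vanishes, and h(n) = -6n² - 5n - 6.
Then h(4) = -122.

-122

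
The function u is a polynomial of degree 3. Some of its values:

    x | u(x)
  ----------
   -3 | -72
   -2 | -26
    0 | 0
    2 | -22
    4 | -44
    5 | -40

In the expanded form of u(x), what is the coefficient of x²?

Write u(x) = ax³ + bx² + cx + d; the 6 given values yield a linear system in the 4 coefficients.
Solving, u(x) = x³ - 6x² - 3x.
The coefficient of x² is -6.

-6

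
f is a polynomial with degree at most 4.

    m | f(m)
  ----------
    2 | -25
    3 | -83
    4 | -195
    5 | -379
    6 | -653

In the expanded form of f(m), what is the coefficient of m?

Write f(m) = am^4 + bm³ + cm² + dm + e; the 5 given values yield a linear system in the 5 coefficients.
Solving, the leading coefficient vanishes, and f(m) = -3m³ - m + 1.
The coefficient of m is -1.

-1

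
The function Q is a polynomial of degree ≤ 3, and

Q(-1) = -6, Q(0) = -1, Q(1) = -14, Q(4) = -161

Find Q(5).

Write Q(x) = ax³ + bx² + cx + d; the 4 given values yield a linear system in the 4 coefficients.
Solving, the leading coefficient vanishes, and Q(x) = -9x² - 4x - 1.
Then Q(5) = -246.

-246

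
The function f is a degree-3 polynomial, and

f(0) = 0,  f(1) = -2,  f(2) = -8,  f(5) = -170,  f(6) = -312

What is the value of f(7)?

-518

Write f(t) = at³ + bt² + ct + d; the 5 given values yield a linear system in the 4 coefficients.
Solving, f(t) = -2t³ + 4t² - 4t.
Then f(7) = -518.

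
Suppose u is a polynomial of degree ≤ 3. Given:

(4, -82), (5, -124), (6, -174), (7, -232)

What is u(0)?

6

First differences: -42, -50, -58. Second differences: -8, -8.
Level-2 differences are constant, so u has degree 2.
Fitting a degree-2 polynomial gives u(k) = -4k² - 6k + 6.
The constant term is u(0) = 6.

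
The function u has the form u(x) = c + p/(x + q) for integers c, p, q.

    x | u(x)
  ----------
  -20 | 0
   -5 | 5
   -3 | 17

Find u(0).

-10

(u(x) − c)(x + q) = p for each data point; the three points give a linear system in c and q, then p follows.
Solving: c = -1, q = 2, p = -18, so u(x) = -1 − 18/(x + 2).
Then u(0) = -1 − 18/2 = -10.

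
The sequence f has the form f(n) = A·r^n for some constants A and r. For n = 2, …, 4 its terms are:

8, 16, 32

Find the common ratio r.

Consecutive ratio: 16/8 = 2, and 32/16 = 2, so r = 2.
Then A·2^2 = 8 gives A = 2, and f(n) = 2·2^n.

2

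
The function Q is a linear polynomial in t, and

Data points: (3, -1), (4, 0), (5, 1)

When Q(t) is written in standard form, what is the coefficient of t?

Write Q(t) = at + b; the 3 given values yield a linear system in the 2 coefficients.
Solving, Q(t) = t - 4.
The coefficient of t is 1.

1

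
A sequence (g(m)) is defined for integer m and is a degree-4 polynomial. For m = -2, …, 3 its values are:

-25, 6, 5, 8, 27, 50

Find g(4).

41

Write g(m) = am^4 + bm³ + cm² + dm + e; the 6 given values yield a linear system in the 5 coefficients.
Solving, g(m) = -m^4 + 4m³ + 3m² - 3m + 5.
Then g(4) = 41.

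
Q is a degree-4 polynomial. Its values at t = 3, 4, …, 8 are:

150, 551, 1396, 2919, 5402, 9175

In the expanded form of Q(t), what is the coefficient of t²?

Write Q(t) = at^4 + bt³ + ct² + dt + e; the 6 given values yield a linear system in the 5 coefficients.
Solving, Q(t) = 2t^4 + 3t³ - 8t² - 4t - 9.
The coefficient of t² is -8.

-8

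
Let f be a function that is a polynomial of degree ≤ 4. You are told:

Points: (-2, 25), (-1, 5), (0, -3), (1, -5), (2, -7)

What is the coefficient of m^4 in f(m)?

First differences: -20, -8, -2, -2. Second differences: 12, 6, 0. Third differences: -6, -6.
Level-3 differences are constant, so f has degree 3.
Fitting a degree-3 polynomial gives f(m) = -m³ + 3m² - 4m - 3.
The coefficient of m^4 is 0.

0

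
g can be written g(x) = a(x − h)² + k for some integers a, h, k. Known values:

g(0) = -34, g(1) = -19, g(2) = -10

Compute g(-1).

-55

First differences 15, 9; second difference -6 = 2a, so a = -3.
Expanding, the x-coefficient is −2ah = 6h; matching it to the data gives h = 3, and then k = -7.
So g(x) = -3(x − 3)² − 7.
g(-1) = -3·(-4)² − 7 = -55.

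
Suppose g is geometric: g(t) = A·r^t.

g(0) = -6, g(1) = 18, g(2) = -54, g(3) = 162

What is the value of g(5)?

Consecutive ratio: 18/(-6) = -3, and -54/18 = -3, so r = -3.
Then A·(-3)^0 = -6 gives A = -6, and g(t) = -6·(-3)^t.
g(5) = -6·(-3)^5 = 1458.

1458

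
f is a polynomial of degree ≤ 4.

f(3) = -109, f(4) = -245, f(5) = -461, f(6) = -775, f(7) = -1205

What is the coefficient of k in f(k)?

3

First differences: -136, -216, -314, -430. Second differences: -80, -98, -116. Third differences: -18, -18.
Level-3 differences are constant, so f has degree 3.
Fitting a degree-3 polynomial gives f(k) = -3k³ - 4k² + 3k - 1.
The coefficient of k is 3.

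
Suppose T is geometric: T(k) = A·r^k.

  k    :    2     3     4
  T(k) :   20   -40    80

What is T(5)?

Consecutive ratio: -40/20 = -2, and 80/(-40) = -2, so r = -2.
Then A·(-2)^2 = 20 gives A = 5, and T(k) = 5·(-2)^k.
T(5) = 5·(-2)^5 = -160.

-160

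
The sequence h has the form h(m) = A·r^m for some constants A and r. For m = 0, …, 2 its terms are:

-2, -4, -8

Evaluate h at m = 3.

-16

Consecutive ratio: -4/(-2) = 2, and -8/(-4) = 2, so r = 2.
Then A·2^0 = -2 gives A = -2, and h(m) = -2·2^m.
h(3) = -2·2^3 = -16.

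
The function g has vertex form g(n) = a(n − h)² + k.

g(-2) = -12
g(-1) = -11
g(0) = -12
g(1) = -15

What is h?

First differences 1, -1, -3; second difference -2 = 2a, so a = -1.
Expanding, the n-coefficient is −2ah = 2h; matching it to the data gives h = -1, and then k = -11.
So g(n) = -1(n + 1)² − 11.
Hence h = -1.

-1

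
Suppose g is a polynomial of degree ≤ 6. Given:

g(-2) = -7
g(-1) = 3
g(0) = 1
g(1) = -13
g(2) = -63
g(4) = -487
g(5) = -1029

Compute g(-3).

-53

Write g(n) = an^6 + bn^5 + cn^4 + dn³ + en² + pn + q; the 7 given values yield a linear system in the 7 coefficients.
Solving, the top 2 coefficients vanish, and g(n) = -n^4 - 2n³ - 5n² - 6n + 1.
Then g(-3) = -53.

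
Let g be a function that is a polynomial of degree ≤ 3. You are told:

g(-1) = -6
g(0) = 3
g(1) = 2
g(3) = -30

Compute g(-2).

-25

Write g(x) = ax³ + bx² + cx + d; the 4 given values yield a linear system in the 4 coefficients.
Solving, the leading coefficient vanishes, and g(x) = -5x² + 4x + 3.
Then g(-2) = -25.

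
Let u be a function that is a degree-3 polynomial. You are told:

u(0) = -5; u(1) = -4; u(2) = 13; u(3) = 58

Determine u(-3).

-32

Write u(n) = an³ + bn² + cn + d; the 4 given values yield a linear system in the 4 coefficients.
Solving, u(n) = 2n³ + 2n² - 3n - 5.
Then u(-3) = -32.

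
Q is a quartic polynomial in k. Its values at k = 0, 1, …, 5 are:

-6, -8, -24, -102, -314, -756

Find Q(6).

Write Q(k) = ak^4 + bk³ + ck² + dk + e; the 6 given values yield a linear system in the 5 coefficients.
Solving, Q(k) = -k^4 - 2k³ + 6k² - 5k - 6.
Then Q(6) = -1548.

-1548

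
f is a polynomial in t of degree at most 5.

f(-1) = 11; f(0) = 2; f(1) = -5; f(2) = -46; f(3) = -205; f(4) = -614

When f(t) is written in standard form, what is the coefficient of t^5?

0

Write f(t) = at^5 + bt^4 + ct³ + dt² + et + p; the 6 given values yield a linear system in the 6 coefficients.
Solving, the leading coefficient vanishes, and f(t) = -2t^4 - 2t³ + 3t² - 6t + 2.
The coefficient of t^5 is 0.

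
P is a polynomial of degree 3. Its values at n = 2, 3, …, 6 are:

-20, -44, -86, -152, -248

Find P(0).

-2

First differences: -24, -42, -66, -96. Second differences: -18, -24, -30. Third differences: -6, -6.
Level-3 differences are constant, so P has degree 3.
Fitting a degree-3 polynomial gives P(n) = -n³ - 5n - 2.
Then P(0) = -2.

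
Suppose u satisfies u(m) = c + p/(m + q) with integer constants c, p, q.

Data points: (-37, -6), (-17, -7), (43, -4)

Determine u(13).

(u(m) − c)(m + q) = p for each data point; the three points give a linear system in c and q, then p follows.
Solving: c = -5, q = -3, p = 40, so u(m) = -5 + 40/(m − 3).
Then u(13) = -5 + 40/10 = -1.

-1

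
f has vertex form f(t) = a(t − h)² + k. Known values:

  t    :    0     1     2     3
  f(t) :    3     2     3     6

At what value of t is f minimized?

1

First differences -1, 1, 3; second difference 2 = 2a, so a = 1.
Expanding, the t-coefficient is −2ah = -2h; matching it to the data gives h = 1, and then k = 2.
So f(t) = 1(t − 1)² + 2.
Hence h = 1.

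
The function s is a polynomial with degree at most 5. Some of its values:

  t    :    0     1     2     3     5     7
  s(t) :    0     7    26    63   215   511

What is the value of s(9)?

999

Write s(t) = at^5 + bt^4 + ct³ + dt² + et + p; the 6 given values yield a linear system in the 6 coefficients.
Solving, the top 2 coefficients vanish, and s(t) = t³ + 3t² + 3t.
Then s(9) = 999.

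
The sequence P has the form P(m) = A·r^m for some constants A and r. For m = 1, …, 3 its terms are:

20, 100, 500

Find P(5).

Consecutive ratio: 100/20 = 5, and 500/100 = 5, so r = 5.
Then A·5^1 = 20 gives A = 4, and P(m) = 4·5^m.
P(5) = 4·5^5 = 12500.

12500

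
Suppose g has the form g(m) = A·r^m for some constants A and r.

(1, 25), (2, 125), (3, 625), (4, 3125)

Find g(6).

78125

Consecutive ratio: 125/25 = 5, and 625/125 = 5, so r = 5.
Then A·5^1 = 25 gives A = 5, and g(m) = 5·5^m.
g(6) = 5·5^6 = 78125.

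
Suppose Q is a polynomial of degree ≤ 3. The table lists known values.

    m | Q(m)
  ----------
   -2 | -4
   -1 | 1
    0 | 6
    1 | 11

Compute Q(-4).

First differences: 5, 5, 5.
Level-1 differences are constant, so Q has degree 1.
Fitting a degree-1 polynomial gives Q(m) = 5m + 6.
Then Q(-4) = -14.

-14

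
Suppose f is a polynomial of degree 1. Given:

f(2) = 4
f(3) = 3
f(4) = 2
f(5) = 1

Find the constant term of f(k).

First differences: -1, -1, -1.
Level-1 differences are constant, so f has degree 1.
Fitting a degree-1 polynomial gives f(k) = -k + 6.
The constant term is f(0) = 6.

6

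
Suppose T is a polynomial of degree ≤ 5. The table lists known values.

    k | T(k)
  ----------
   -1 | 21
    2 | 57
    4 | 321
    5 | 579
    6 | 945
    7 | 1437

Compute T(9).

2871

Write T(k) = ak^5 + bk^4 + ck³ + dk² + ek + p; the 6 given values yield a linear system in the 6 coefficients.
Solving, the top 2 coefficients vanish, and T(k) = 3k³ + 9k² - 6k + 9.
Then T(9) = 2871.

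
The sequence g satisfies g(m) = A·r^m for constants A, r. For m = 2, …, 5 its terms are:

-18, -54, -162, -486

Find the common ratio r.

3

Consecutive ratio: -54/(-18) = 3, and -162/(-54) = 3, so r = 3.
Then A·3^2 = -18 gives A = -2, and g(m) = -2·3^m.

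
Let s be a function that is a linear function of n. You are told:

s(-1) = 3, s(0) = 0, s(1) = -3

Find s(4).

-12

First differences: -3, -3.
Level-1 differences are constant, so s has degree 1.
Fitting a degree-1 polynomial gives s(n) = -3n.
Then s(4) = -12.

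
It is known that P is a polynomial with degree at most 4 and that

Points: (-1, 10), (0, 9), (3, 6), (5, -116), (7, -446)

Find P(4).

-35

Write P(x) = ax^4 + bx³ + cx² + dx + e; the 5 given values yield a linear system in the 5 coefficients.
Solving, the leading coefficient vanishes, and P(x) = -2x³ + 4x² + 5x + 9.
Then P(4) = -35.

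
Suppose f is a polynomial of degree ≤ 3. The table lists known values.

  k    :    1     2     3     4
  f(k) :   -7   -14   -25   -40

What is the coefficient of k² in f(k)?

First differences: -7, -11, -15. Second differences: -4, -4.
Level-2 differences are constant, so f has degree 2.
Fitting a degree-2 polynomial gives f(k) = -2k² - k - 4.
The coefficient of k² is -2.

-2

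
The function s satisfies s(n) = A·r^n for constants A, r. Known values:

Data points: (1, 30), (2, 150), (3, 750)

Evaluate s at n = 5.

18750

Consecutive ratio: 150/30 = 5, and 750/150 = 5, so r = 5.
Then A·5^1 = 30 gives A = 6, and s(n) = 6·5^n.
s(5) = 6·5^5 = 18750.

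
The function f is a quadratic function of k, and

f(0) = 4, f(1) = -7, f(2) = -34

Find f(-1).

-1

Write f(k) = ak² + bk + c; the 3 given values yield a linear system in the 3 coefficients.
Solving, f(k) = -8k² - 3k + 4.
Then f(-1) = -1.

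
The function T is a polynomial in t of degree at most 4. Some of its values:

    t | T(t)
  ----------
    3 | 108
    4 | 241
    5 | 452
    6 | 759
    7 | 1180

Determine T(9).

2436

First differences: 133, 211, 307, 421. Second differences: 78, 96, 114. Third differences: 18, 18.
Level-3 differences are constant, so T has degree 3.
Fitting a degree-3 polynomial gives T(t) = 3t³ + 3t² + t - 3.
Then T(9) = 2436.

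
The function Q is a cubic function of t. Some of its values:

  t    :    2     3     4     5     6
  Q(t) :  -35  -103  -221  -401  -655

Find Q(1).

First differences: -68, -118, -180, -254. Second differences: -50, -62, -74. Third differences: -12, -12.
Level-3 differences are constant, so Q has degree 3.
Fitting a degree-3 polynomial gives Q(t) = -2t³ - 7t² + 5t - 1.
Then Q(1) = -5.

-5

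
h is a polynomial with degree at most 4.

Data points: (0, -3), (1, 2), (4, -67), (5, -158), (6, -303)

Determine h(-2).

Write h(x) = ax^4 + bx³ + cx² + dx + e; the 5 given values yield a linear system in the 5 coefficients.
Solving, the leading coefficient vanishes, and h(x) = -2x³ + 3x² + 4x - 3.
Then h(-2) = 17.

17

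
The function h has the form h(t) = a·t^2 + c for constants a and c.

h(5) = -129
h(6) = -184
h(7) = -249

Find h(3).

-49

From h(5) = -129 and h(6) = -184: 25a + c = -129 and 36a + c = -184.
Subtracting: 11a = -55, so a = -5; then c = -129 − (-5)·25 = -4.
So h(t) = -5t² − 4, and h(3) = -49.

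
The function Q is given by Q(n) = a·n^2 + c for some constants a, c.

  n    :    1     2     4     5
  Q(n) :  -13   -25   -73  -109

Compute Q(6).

-153

From Q(1) = -13 and Q(2) = -25: 1a + c = -13 and 4a + c = -25.
Subtracting: 3a = -12, so a = -4; then c = -13 − (-4)·1 = -9.
So Q(n) = -4n² − 9, and Q(6) = -153.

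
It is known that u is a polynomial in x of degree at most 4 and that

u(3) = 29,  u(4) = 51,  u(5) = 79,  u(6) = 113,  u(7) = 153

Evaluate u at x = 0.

First differences: 22, 28, 34, 40. Second differences: 6, 6, 6.
Level-2 differences are constant, so u has degree 2.
Fitting a degree-2 polynomial gives u(x) = 3x² + x - 1.
Then u(0) = -1.

-1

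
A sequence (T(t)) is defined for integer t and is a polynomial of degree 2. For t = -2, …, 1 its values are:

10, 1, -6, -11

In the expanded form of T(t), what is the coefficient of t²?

1

First differences: -9, -7, -5. Second differences: 2, 2.
Level-2 differences are constant, so T has degree 2.
Fitting a degree-2 polynomial gives T(t) = t² - 6t - 6.
The coefficient of t² is 1.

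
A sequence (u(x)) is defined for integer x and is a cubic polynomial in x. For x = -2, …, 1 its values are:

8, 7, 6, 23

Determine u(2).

Write u(x) = ax³ + bx² + cx + d; the 4 given values yield a linear system in the 4 coefficients.
Solving, u(x) = 3x³ + 9x² + 5x + 6.
Then u(2) = 76.

76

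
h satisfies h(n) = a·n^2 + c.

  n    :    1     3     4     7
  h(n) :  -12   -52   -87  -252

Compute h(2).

From h(1) = -12 and h(3) = -52: 1a + c = -12 and 9a + c = -52.
Subtracting: 8a = -40, so a = -5; then c = -12 − (-5)·1 = -7.
So h(n) = -5n² − 7, and h(2) = -27.

-27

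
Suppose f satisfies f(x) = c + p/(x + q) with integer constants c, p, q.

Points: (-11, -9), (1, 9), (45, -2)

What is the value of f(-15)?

(f(x) − c)(x + q) = p for each data point; the three points give a linear system in c and q, then p follows.
Solving: c = -3, q = 3, p = 48, so f(x) = -3 + 48/(x + 3).
Then f(-15) = -3 + 48/(-12) = -7.

-7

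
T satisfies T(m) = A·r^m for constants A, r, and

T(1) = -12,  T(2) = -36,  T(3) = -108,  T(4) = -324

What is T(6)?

Consecutive ratio: -36/(-12) = 3, and -108/(-36) = 3, so r = 3.
Then A·3^1 = -12 gives A = -4, and T(m) = -4·3^m.
T(6) = -4·3^6 = -2916.

-2916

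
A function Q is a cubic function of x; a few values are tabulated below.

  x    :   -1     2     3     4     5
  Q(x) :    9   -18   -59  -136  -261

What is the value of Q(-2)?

Write Q(x) = ax³ + bx² + cx + d; the 5 given values yield a linear system in the 4 coefficients.
Solving, Q(x) = -2x³ - 3x + 4.
Then Q(-2) = 26.

26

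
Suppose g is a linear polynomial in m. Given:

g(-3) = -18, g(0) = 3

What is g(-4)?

Write g(m) = am + b; the 2 given values yield a linear system in the 2 coefficients.
Solving, g(m) = 7m + 3.
Then g(-4) = -25.

-25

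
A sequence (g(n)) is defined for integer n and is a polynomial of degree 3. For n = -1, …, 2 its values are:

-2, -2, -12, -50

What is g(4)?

-282

Write g(n) = an³ + bn² + cn + d; the 4 given values yield a linear system in the 4 coefficients.
Solving, g(n) = -3n³ - 5n² - 2n - 2.
Then g(4) = -282.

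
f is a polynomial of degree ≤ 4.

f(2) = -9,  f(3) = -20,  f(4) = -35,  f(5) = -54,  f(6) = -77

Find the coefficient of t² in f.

First differences: -11, -15, -19, -23. Second differences: -4, -4, -4.
Level-2 differences are constant, so f has degree 2.
Fitting a degree-2 polynomial gives f(t) = -2t² - t + 1.
The coefficient of t² is -2.

-2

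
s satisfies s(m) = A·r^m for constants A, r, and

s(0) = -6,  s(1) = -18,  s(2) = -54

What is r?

3

Consecutive ratio: -18/(-6) = 3, and -54/(-18) = 3, so r = 3.
Then A·3^0 = -6 gives A = -6, and s(m) = -6·3^m.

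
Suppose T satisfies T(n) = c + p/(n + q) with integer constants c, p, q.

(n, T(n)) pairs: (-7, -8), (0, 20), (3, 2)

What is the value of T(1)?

8

(T(n) − c)(n + q) = p for each data point; the three points give a linear system in c and q, then p follows.
Solving: c = -4, q = 1, p = 24, so T(n) = -4 + 24/(n + 1).
Then T(1) = -4 + 24/2 = 8.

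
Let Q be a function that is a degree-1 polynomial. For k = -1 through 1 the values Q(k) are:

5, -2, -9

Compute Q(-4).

26

First differences: -7, -7.
Level-1 differences are constant, so Q has degree 1.
Fitting a degree-1 polynomial gives Q(k) = -7k - 2.
Then Q(-4) = 26.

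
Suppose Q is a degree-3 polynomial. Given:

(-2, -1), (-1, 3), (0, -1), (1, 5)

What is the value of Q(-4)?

Write Q(m) = am³ + bm² + cm + d; the 4 given values yield a linear system in the 4 coefficients.
Solving, Q(m) = 3m³ + 5m² - 2m - 1.
Then Q(-4) = -105.

-105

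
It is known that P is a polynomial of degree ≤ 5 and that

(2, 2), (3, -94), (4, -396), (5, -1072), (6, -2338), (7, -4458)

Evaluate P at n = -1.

First differences: -96, -302, -676, -1266, -2120. Second differences: -206, -374, -590, -854. Third differences: -168, -216, -264. Fourth differences: -48, -48.
Level-4 differences are constant, so P has degree 4.
Fitting a degree-4 polynomial gives P(n) = -2n^4 + 7n² - n + 8.
Then P(-1) = 14.

14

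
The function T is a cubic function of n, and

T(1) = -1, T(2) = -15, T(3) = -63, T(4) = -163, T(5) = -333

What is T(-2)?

17

Write T(n) = an³ + bn² + cn + d; the 5 given values yield a linear system in the 4 coefficients.
Solving, T(n) = -3n³ + n² + 4n - 3.
Then T(-2) = 17.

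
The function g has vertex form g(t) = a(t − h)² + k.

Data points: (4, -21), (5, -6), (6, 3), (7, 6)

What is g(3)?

-42

First differences 15, 9, 3; second difference -6 = 2a, so a = -3.
Expanding, the t-coefficient is −2ah = 6h; matching it to the data gives h = 7, and then k = 6.
So g(t) = -3(t − 7)² + 6.
g(3) = -3·(-4)² + 6 = -42.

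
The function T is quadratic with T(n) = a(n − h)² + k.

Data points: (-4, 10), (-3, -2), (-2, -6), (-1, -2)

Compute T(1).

First differences -12, -4, 4; second difference 8 = 2a, so a = 4.
Expanding, the n-coefficient is −2ah = -8h; matching it to the data gives h = -2, and then k = -6.
So T(n) = 4(n + 2)² − 6.
T(1) = 4·3² − 6 = 30.

30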